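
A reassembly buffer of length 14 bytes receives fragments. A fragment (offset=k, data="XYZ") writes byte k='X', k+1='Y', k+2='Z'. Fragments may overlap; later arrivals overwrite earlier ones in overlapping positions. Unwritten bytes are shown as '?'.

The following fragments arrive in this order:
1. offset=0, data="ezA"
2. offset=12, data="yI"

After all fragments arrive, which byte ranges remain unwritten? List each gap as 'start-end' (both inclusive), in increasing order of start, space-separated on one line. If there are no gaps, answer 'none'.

Answer: 3-11

Derivation:
Fragment 1: offset=0 len=3
Fragment 2: offset=12 len=2
Gaps: 3-11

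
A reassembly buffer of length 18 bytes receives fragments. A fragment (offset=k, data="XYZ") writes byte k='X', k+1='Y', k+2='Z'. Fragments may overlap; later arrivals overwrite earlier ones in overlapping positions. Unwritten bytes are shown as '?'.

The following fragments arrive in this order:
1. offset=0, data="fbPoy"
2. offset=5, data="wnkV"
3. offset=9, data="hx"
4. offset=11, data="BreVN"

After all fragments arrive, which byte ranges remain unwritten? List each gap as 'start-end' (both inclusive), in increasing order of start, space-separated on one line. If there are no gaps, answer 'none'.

Fragment 1: offset=0 len=5
Fragment 2: offset=5 len=4
Fragment 3: offset=9 len=2
Fragment 4: offset=11 len=5
Gaps: 16-17

Answer: 16-17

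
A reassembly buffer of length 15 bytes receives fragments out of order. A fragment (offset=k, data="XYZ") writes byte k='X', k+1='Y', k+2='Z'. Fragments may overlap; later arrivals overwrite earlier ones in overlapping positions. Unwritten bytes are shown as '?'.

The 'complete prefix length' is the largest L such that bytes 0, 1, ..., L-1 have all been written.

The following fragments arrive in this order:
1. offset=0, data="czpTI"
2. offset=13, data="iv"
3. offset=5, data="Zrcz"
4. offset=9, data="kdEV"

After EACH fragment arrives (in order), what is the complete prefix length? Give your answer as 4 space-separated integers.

Answer: 5 5 9 15

Derivation:
Fragment 1: offset=0 data="czpTI" -> buffer=czpTI?????????? -> prefix_len=5
Fragment 2: offset=13 data="iv" -> buffer=czpTI????????iv -> prefix_len=5
Fragment 3: offset=5 data="Zrcz" -> buffer=czpTIZrcz????iv -> prefix_len=9
Fragment 4: offset=9 data="kdEV" -> buffer=czpTIZrczkdEViv -> prefix_len=15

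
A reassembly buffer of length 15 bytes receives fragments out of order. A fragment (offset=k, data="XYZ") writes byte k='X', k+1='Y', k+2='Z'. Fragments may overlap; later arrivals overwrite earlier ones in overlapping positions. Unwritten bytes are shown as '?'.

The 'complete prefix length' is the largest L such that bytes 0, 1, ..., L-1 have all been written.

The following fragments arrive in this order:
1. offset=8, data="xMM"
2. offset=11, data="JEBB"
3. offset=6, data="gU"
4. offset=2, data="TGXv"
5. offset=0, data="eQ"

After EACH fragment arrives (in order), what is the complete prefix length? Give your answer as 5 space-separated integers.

Answer: 0 0 0 0 15

Derivation:
Fragment 1: offset=8 data="xMM" -> buffer=????????xMM???? -> prefix_len=0
Fragment 2: offset=11 data="JEBB" -> buffer=????????xMMJEBB -> prefix_len=0
Fragment 3: offset=6 data="gU" -> buffer=??????gUxMMJEBB -> prefix_len=0
Fragment 4: offset=2 data="TGXv" -> buffer=??TGXvgUxMMJEBB -> prefix_len=0
Fragment 5: offset=0 data="eQ" -> buffer=eQTGXvgUxMMJEBB -> prefix_len=15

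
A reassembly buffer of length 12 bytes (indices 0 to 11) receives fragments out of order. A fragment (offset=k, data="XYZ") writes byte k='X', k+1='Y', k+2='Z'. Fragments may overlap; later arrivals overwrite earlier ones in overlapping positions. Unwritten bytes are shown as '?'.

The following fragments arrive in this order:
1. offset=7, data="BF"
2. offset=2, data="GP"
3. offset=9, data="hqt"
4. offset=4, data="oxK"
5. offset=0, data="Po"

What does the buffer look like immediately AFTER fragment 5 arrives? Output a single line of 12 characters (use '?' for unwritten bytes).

Answer: PoGPoxKBFhqt

Derivation:
Fragment 1: offset=7 data="BF" -> buffer=???????BF???
Fragment 2: offset=2 data="GP" -> buffer=??GP???BF???
Fragment 3: offset=9 data="hqt" -> buffer=??GP???BFhqt
Fragment 4: offset=4 data="oxK" -> buffer=??GPoxKBFhqt
Fragment 5: offset=0 data="Po" -> buffer=PoGPoxKBFhqt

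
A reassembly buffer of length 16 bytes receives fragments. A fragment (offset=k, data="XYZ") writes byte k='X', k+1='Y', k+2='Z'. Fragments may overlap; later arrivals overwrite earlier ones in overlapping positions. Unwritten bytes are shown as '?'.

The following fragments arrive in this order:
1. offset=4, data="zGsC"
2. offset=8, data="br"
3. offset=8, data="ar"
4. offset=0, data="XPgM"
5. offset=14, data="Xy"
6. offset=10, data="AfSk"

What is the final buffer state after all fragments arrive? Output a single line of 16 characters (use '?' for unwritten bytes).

Answer: XPgMzGsCarAfSkXy

Derivation:
Fragment 1: offset=4 data="zGsC" -> buffer=????zGsC????????
Fragment 2: offset=8 data="br" -> buffer=????zGsCbr??????
Fragment 3: offset=8 data="ar" -> buffer=????zGsCar??????
Fragment 4: offset=0 data="XPgM" -> buffer=XPgMzGsCar??????
Fragment 5: offset=14 data="Xy" -> buffer=XPgMzGsCar????Xy
Fragment 6: offset=10 data="AfSk" -> buffer=XPgMzGsCarAfSkXy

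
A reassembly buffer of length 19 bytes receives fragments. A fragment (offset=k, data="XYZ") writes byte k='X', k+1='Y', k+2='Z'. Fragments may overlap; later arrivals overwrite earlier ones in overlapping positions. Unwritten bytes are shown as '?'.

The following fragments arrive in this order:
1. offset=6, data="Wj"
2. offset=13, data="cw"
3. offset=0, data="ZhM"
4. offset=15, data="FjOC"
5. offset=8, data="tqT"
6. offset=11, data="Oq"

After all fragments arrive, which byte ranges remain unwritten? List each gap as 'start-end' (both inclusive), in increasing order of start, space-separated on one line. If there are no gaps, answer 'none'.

Answer: 3-5

Derivation:
Fragment 1: offset=6 len=2
Fragment 2: offset=13 len=2
Fragment 3: offset=0 len=3
Fragment 4: offset=15 len=4
Fragment 5: offset=8 len=3
Fragment 6: offset=11 len=2
Gaps: 3-5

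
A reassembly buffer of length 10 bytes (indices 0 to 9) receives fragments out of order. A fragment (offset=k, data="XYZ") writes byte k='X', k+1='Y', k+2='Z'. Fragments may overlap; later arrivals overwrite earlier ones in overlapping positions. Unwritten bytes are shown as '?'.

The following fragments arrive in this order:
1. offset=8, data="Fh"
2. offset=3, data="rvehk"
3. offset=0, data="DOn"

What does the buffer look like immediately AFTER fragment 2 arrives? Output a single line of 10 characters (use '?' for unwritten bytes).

Answer: ???rvehkFh

Derivation:
Fragment 1: offset=8 data="Fh" -> buffer=????????Fh
Fragment 2: offset=3 data="rvehk" -> buffer=???rvehkFh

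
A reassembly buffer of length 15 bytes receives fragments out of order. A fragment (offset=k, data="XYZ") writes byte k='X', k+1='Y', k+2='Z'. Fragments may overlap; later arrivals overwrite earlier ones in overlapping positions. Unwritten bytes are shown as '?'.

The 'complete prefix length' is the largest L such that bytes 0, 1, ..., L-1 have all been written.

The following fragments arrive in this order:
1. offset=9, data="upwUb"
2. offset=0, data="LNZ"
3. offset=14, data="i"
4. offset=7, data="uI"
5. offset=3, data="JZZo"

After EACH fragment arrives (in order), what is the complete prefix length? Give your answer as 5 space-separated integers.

Fragment 1: offset=9 data="upwUb" -> buffer=?????????upwUb? -> prefix_len=0
Fragment 2: offset=0 data="LNZ" -> buffer=LNZ??????upwUb? -> prefix_len=3
Fragment 3: offset=14 data="i" -> buffer=LNZ??????upwUbi -> prefix_len=3
Fragment 4: offset=7 data="uI" -> buffer=LNZ????uIupwUbi -> prefix_len=3
Fragment 5: offset=3 data="JZZo" -> buffer=LNZJZZouIupwUbi -> prefix_len=15

Answer: 0 3 3 3 15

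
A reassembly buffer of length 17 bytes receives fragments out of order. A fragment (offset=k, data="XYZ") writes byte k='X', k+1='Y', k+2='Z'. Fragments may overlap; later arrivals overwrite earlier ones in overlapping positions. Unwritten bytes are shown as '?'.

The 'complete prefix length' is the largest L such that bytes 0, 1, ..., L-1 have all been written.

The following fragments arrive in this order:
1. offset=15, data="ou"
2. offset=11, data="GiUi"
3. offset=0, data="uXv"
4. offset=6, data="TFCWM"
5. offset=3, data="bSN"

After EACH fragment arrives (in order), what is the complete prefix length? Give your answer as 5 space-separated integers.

Answer: 0 0 3 3 17

Derivation:
Fragment 1: offset=15 data="ou" -> buffer=???????????????ou -> prefix_len=0
Fragment 2: offset=11 data="GiUi" -> buffer=???????????GiUiou -> prefix_len=0
Fragment 3: offset=0 data="uXv" -> buffer=uXv????????GiUiou -> prefix_len=3
Fragment 4: offset=6 data="TFCWM" -> buffer=uXv???TFCWMGiUiou -> prefix_len=3
Fragment 5: offset=3 data="bSN" -> buffer=uXvbSNTFCWMGiUiou -> prefix_len=17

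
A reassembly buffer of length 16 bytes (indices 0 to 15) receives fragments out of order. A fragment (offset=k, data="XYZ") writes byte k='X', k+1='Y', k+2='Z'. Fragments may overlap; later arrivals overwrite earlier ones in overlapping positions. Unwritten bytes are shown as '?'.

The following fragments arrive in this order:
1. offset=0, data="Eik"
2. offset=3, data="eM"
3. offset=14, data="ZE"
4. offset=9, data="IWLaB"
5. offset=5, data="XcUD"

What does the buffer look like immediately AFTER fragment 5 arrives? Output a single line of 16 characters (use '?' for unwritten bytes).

Answer: EikeMXcUDIWLaBZE

Derivation:
Fragment 1: offset=0 data="Eik" -> buffer=Eik?????????????
Fragment 2: offset=3 data="eM" -> buffer=EikeM???????????
Fragment 3: offset=14 data="ZE" -> buffer=EikeM?????????ZE
Fragment 4: offset=9 data="IWLaB" -> buffer=EikeM????IWLaBZE
Fragment 5: offset=5 data="XcUD" -> buffer=EikeMXcUDIWLaBZE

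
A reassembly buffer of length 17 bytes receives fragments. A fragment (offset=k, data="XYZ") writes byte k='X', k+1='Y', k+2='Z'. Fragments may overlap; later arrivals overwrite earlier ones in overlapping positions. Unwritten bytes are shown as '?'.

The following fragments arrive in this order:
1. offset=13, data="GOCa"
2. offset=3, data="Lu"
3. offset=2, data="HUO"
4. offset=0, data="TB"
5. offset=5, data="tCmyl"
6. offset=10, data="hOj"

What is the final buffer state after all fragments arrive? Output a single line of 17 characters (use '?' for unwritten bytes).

Answer: TBHUOtCmylhOjGOCa

Derivation:
Fragment 1: offset=13 data="GOCa" -> buffer=?????????????GOCa
Fragment 2: offset=3 data="Lu" -> buffer=???Lu????????GOCa
Fragment 3: offset=2 data="HUO" -> buffer=??HUO????????GOCa
Fragment 4: offset=0 data="TB" -> buffer=TBHUO????????GOCa
Fragment 5: offset=5 data="tCmyl" -> buffer=TBHUOtCmyl???GOCa
Fragment 6: offset=10 data="hOj" -> buffer=TBHUOtCmylhOjGOCa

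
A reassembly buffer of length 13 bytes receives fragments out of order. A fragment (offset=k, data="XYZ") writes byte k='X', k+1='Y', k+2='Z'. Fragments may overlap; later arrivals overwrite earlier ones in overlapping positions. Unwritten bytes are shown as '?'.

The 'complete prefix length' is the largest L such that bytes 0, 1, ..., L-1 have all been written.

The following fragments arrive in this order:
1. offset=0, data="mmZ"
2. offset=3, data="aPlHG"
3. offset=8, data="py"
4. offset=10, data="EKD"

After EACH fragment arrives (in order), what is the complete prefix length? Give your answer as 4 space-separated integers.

Answer: 3 8 10 13

Derivation:
Fragment 1: offset=0 data="mmZ" -> buffer=mmZ?????????? -> prefix_len=3
Fragment 2: offset=3 data="aPlHG" -> buffer=mmZaPlHG????? -> prefix_len=8
Fragment 3: offset=8 data="py" -> buffer=mmZaPlHGpy??? -> prefix_len=10
Fragment 4: offset=10 data="EKD" -> buffer=mmZaPlHGpyEKD -> prefix_len=13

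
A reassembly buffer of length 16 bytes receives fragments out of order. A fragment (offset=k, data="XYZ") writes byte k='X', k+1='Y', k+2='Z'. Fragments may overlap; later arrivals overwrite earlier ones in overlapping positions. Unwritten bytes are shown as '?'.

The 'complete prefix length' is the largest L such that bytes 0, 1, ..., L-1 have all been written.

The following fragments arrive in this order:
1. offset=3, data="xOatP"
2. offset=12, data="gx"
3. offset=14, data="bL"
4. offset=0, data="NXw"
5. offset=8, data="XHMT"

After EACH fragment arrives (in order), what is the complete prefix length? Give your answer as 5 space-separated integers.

Fragment 1: offset=3 data="xOatP" -> buffer=???xOatP???????? -> prefix_len=0
Fragment 2: offset=12 data="gx" -> buffer=???xOatP????gx?? -> prefix_len=0
Fragment 3: offset=14 data="bL" -> buffer=???xOatP????gxbL -> prefix_len=0
Fragment 4: offset=0 data="NXw" -> buffer=NXwxOatP????gxbL -> prefix_len=8
Fragment 5: offset=8 data="XHMT" -> buffer=NXwxOatPXHMTgxbL -> prefix_len=16

Answer: 0 0 0 8 16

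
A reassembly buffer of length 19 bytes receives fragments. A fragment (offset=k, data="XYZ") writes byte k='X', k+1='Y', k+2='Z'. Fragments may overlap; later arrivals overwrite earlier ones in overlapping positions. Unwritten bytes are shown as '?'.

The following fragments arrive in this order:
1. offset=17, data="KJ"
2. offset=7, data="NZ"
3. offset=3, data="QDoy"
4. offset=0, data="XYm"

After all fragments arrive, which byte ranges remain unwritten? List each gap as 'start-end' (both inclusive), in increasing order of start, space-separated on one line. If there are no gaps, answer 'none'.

Fragment 1: offset=17 len=2
Fragment 2: offset=7 len=2
Fragment 3: offset=3 len=4
Fragment 4: offset=0 len=3
Gaps: 9-16

Answer: 9-16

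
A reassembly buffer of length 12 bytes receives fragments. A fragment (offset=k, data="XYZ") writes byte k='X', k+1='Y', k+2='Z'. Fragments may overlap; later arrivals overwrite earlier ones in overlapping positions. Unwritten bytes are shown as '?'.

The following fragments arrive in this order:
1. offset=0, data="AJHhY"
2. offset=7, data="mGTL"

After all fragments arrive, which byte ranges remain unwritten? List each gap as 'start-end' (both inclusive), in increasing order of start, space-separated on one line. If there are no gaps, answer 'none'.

Answer: 5-6 11-11

Derivation:
Fragment 1: offset=0 len=5
Fragment 2: offset=7 len=4
Gaps: 5-6 11-11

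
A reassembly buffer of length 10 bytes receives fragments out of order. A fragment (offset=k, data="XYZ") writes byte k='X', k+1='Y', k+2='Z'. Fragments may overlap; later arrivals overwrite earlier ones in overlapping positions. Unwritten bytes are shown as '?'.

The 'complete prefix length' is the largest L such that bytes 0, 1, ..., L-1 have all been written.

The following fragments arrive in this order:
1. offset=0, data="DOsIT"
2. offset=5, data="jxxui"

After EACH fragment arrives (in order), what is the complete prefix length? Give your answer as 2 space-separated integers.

Answer: 5 10

Derivation:
Fragment 1: offset=0 data="DOsIT" -> buffer=DOsIT????? -> prefix_len=5
Fragment 2: offset=5 data="jxxui" -> buffer=DOsITjxxui -> prefix_len=10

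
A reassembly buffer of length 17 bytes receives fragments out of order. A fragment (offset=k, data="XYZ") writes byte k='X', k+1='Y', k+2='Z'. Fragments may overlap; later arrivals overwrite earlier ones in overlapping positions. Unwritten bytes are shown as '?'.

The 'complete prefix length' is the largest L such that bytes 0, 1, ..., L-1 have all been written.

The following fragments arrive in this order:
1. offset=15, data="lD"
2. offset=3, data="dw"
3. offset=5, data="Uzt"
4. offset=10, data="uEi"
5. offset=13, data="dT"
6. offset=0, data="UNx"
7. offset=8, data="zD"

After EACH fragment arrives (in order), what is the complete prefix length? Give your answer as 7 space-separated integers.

Fragment 1: offset=15 data="lD" -> buffer=???????????????lD -> prefix_len=0
Fragment 2: offset=3 data="dw" -> buffer=???dw??????????lD -> prefix_len=0
Fragment 3: offset=5 data="Uzt" -> buffer=???dwUzt???????lD -> prefix_len=0
Fragment 4: offset=10 data="uEi" -> buffer=???dwUzt??uEi??lD -> prefix_len=0
Fragment 5: offset=13 data="dT" -> buffer=???dwUzt??uEidTlD -> prefix_len=0
Fragment 6: offset=0 data="UNx" -> buffer=UNxdwUzt??uEidTlD -> prefix_len=8
Fragment 7: offset=8 data="zD" -> buffer=UNxdwUztzDuEidTlD -> prefix_len=17

Answer: 0 0 0 0 0 8 17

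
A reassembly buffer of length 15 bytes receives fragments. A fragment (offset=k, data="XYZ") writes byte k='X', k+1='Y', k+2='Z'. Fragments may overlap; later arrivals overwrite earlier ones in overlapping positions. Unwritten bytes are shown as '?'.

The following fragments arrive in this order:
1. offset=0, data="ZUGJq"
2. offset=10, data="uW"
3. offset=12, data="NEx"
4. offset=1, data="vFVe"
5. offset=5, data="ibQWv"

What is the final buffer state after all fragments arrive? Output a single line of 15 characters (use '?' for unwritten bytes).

Answer: ZvFVeibQWvuWNEx

Derivation:
Fragment 1: offset=0 data="ZUGJq" -> buffer=ZUGJq??????????
Fragment 2: offset=10 data="uW" -> buffer=ZUGJq?????uW???
Fragment 3: offset=12 data="NEx" -> buffer=ZUGJq?????uWNEx
Fragment 4: offset=1 data="vFVe" -> buffer=ZvFVe?????uWNEx
Fragment 5: offset=5 data="ibQWv" -> buffer=ZvFVeibQWvuWNEx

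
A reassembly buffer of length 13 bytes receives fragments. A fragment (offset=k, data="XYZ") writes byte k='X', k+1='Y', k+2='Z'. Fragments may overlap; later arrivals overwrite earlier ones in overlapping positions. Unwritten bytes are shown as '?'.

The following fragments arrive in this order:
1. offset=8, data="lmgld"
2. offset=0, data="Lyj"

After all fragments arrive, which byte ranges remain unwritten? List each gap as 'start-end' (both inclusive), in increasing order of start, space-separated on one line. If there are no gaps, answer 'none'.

Fragment 1: offset=8 len=5
Fragment 2: offset=0 len=3
Gaps: 3-7

Answer: 3-7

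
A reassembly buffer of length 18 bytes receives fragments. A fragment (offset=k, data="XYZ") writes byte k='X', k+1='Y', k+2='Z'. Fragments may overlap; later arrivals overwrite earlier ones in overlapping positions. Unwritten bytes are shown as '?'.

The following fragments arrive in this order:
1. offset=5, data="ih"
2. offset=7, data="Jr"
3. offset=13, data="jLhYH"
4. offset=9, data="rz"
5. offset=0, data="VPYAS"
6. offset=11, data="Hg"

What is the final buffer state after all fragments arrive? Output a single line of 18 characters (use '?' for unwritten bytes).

Answer: VPYASihJrrzHgjLhYH

Derivation:
Fragment 1: offset=5 data="ih" -> buffer=?????ih???????????
Fragment 2: offset=7 data="Jr" -> buffer=?????ihJr?????????
Fragment 3: offset=13 data="jLhYH" -> buffer=?????ihJr????jLhYH
Fragment 4: offset=9 data="rz" -> buffer=?????ihJrrz??jLhYH
Fragment 5: offset=0 data="VPYAS" -> buffer=VPYASihJrrz??jLhYH
Fragment 6: offset=11 data="Hg" -> buffer=VPYASihJrrzHgjLhYH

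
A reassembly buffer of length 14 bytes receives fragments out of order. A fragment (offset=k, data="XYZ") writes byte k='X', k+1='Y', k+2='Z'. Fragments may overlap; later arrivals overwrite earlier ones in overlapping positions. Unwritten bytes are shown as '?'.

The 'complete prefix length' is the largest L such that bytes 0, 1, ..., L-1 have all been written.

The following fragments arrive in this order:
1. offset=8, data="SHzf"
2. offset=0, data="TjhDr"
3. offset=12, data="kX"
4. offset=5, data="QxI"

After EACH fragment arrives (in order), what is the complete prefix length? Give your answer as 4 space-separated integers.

Fragment 1: offset=8 data="SHzf" -> buffer=????????SHzf?? -> prefix_len=0
Fragment 2: offset=0 data="TjhDr" -> buffer=TjhDr???SHzf?? -> prefix_len=5
Fragment 3: offset=12 data="kX" -> buffer=TjhDr???SHzfkX -> prefix_len=5
Fragment 4: offset=5 data="QxI" -> buffer=TjhDrQxISHzfkX -> prefix_len=14

Answer: 0 5 5 14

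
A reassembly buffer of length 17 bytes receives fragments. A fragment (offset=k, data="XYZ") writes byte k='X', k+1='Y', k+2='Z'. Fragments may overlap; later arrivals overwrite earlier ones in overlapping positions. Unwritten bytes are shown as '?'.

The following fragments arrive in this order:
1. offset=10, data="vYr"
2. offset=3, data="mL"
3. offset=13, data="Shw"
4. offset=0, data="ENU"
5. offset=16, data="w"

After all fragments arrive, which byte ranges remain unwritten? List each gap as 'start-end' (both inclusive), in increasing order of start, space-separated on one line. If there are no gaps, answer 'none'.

Answer: 5-9

Derivation:
Fragment 1: offset=10 len=3
Fragment 2: offset=3 len=2
Fragment 3: offset=13 len=3
Fragment 4: offset=0 len=3
Fragment 5: offset=16 len=1
Gaps: 5-9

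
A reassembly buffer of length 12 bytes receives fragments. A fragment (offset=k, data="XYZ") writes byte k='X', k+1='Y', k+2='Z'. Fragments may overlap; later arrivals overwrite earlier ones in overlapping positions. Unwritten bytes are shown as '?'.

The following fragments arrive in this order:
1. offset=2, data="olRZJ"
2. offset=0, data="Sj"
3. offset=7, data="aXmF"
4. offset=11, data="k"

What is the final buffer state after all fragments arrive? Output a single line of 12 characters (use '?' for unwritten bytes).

Answer: SjolRZJaXmFk

Derivation:
Fragment 1: offset=2 data="olRZJ" -> buffer=??olRZJ?????
Fragment 2: offset=0 data="Sj" -> buffer=SjolRZJ?????
Fragment 3: offset=7 data="aXmF" -> buffer=SjolRZJaXmF?
Fragment 4: offset=11 data="k" -> buffer=SjolRZJaXmFk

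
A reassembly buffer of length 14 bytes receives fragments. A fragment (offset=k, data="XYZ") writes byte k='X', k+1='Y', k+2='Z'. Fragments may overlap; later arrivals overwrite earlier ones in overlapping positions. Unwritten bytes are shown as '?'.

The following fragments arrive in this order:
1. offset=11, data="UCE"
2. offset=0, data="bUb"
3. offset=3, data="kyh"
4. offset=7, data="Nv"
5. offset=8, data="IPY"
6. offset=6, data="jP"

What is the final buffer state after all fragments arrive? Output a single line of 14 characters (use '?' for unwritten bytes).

Fragment 1: offset=11 data="UCE" -> buffer=???????????UCE
Fragment 2: offset=0 data="bUb" -> buffer=bUb????????UCE
Fragment 3: offset=3 data="kyh" -> buffer=bUbkyh?????UCE
Fragment 4: offset=7 data="Nv" -> buffer=bUbkyh?Nv??UCE
Fragment 5: offset=8 data="IPY" -> buffer=bUbkyh?NIPYUCE
Fragment 6: offset=6 data="jP" -> buffer=bUbkyhjPIPYUCE

Answer: bUbkyhjPIPYUCE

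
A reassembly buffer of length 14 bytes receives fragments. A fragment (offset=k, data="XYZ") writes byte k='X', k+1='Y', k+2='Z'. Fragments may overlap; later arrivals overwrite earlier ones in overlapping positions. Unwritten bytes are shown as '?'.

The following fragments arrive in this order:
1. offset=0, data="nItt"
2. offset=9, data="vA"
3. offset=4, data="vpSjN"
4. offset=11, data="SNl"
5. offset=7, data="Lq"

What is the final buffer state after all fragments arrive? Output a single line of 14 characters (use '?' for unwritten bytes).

Answer: nIttvpSLqvASNl

Derivation:
Fragment 1: offset=0 data="nItt" -> buffer=nItt??????????
Fragment 2: offset=9 data="vA" -> buffer=nItt?????vA???
Fragment 3: offset=4 data="vpSjN" -> buffer=nIttvpSjNvA???
Fragment 4: offset=11 data="SNl" -> buffer=nIttvpSjNvASNl
Fragment 5: offset=7 data="Lq" -> buffer=nIttvpSLqvASNl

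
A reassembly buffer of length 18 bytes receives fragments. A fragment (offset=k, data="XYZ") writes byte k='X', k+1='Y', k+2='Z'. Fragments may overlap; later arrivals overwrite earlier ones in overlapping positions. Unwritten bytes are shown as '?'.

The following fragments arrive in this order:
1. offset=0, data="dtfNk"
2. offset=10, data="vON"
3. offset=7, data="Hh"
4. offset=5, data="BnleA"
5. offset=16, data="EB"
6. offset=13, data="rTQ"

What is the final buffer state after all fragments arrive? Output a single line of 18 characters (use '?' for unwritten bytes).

Fragment 1: offset=0 data="dtfNk" -> buffer=dtfNk?????????????
Fragment 2: offset=10 data="vON" -> buffer=dtfNk?????vON?????
Fragment 3: offset=7 data="Hh" -> buffer=dtfNk??Hh?vON?????
Fragment 4: offset=5 data="BnleA" -> buffer=dtfNkBnleAvON?????
Fragment 5: offset=16 data="EB" -> buffer=dtfNkBnleAvON???EB
Fragment 6: offset=13 data="rTQ" -> buffer=dtfNkBnleAvONrTQEB

Answer: dtfNkBnleAvONrTQEB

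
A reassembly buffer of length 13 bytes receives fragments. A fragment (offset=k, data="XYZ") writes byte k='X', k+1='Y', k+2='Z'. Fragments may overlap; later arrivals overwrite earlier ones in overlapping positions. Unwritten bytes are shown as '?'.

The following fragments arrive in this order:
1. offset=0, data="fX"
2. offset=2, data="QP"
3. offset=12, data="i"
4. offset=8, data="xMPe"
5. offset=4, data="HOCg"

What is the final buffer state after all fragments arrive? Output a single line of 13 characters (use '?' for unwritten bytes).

Fragment 1: offset=0 data="fX" -> buffer=fX???????????
Fragment 2: offset=2 data="QP" -> buffer=fXQP?????????
Fragment 3: offset=12 data="i" -> buffer=fXQP????????i
Fragment 4: offset=8 data="xMPe" -> buffer=fXQP????xMPei
Fragment 5: offset=4 data="HOCg" -> buffer=fXQPHOCgxMPei

Answer: fXQPHOCgxMPei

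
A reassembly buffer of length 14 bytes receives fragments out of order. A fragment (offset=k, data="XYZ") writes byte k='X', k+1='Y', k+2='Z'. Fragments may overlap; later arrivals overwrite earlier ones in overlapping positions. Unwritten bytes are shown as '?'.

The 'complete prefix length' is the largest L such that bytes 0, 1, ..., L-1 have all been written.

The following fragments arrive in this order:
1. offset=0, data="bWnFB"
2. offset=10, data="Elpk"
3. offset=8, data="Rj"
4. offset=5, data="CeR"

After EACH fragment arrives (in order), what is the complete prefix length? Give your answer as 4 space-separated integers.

Answer: 5 5 5 14

Derivation:
Fragment 1: offset=0 data="bWnFB" -> buffer=bWnFB????????? -> prefix_len=5
Fragment 2: offset=10 data="Elpk" -> buffer=bWnFB?????Elpk -> prefix_len=5
Fragment 3: offset=8 data="Rj" -> buffer=bWnFB???RjElpk -> prefix_len=5
Fragment 4: offset=5 data="CeR" -> buffer=bWnFBCeRRjElpk -> prefix_len=14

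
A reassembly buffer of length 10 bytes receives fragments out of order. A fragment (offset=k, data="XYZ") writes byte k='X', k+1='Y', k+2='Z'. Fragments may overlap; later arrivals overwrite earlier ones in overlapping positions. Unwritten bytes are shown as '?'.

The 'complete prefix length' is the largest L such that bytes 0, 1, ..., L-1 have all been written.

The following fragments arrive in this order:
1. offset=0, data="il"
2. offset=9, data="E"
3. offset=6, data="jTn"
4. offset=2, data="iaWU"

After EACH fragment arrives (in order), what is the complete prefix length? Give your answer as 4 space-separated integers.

Answer: 2 2 2 10

Derivation:
Fragment 1: offset=0 data="il" -> buffer=il???????? -> prefix_len=2
Fragment 2: offset=9 data="E" -> buffer=il???????E -> prefix_len=2
Fragment 3: offset=6 data="jTn" -> buffer=il????jTnE -> prefix_len=2
Fragment 4: offset=2 data="iaWU" -> buffer=iliaWUjTnE -> prefix_len=10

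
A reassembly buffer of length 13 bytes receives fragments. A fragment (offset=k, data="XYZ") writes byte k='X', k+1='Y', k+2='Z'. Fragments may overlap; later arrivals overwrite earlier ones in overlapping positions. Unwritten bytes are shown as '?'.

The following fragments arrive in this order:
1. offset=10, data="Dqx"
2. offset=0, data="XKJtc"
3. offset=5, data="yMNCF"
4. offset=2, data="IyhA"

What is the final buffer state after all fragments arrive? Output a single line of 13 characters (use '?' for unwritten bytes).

Answer: XKIyhAMNCFDqx

Derivation:
Fragment 1: offset=10 data="Dqx" -> buffer=??????????Dqx
Fragment 2: offset=0 data="XKJtc" -> buffer=XKJtc?????Dqx
Fragment 3: offset=5 data="yMNCF" -> buffer=XKJtcyMNCFDqx
Fragment 4: offset=2 data="IyhA" -> buffer=XKIyhAMNCFDqx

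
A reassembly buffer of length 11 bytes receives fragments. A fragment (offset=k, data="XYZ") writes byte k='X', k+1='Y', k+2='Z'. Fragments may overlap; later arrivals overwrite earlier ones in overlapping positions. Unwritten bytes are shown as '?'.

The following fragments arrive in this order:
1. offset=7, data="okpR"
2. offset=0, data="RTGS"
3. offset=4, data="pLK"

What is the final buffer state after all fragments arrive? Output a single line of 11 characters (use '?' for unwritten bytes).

Fragment 1: offset=7 data="okpR" -> buffer=???????okpR
Fragment 2: offset=0 data="RTGS" -> buffer=RTGS???okpR
Fragment 3: offset=4 data="pLK" -> buffer=RTGSpLKokpR

Answer: RTGSpLKokpR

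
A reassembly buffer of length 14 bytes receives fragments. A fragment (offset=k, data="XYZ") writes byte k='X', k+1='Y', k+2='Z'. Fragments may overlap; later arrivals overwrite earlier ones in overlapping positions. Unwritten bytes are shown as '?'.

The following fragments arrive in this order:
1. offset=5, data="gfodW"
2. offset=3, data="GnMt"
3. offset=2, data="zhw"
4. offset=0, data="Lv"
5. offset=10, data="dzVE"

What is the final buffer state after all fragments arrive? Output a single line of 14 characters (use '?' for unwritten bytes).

Fragment 1: offset=5 data="gfodW" -> buffer=?????gfodW????
Fragment 2: offset=3 data="GnMt" -> buffer=???GnMtodW????
Fragment 3: offset=2 data="zhw" -> buffer=??zhwMtodW????
Fragment 4: offset=0 data="Lv" -> buffer=LvzhwMtodW????
Fragment 5: offset=10 data="dzVE" -> buffer=LvzhwMtodWdzVE

Answer: LvzhwMtodWdzVE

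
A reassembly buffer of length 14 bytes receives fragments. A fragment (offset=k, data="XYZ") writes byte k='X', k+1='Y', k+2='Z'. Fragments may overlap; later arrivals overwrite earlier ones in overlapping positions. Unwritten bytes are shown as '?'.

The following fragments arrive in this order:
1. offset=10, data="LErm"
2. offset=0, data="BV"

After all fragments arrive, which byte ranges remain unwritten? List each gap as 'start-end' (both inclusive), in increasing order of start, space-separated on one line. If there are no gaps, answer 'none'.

Answer: 2-9

Derivation:
Fragment 1: offset=10 len=4
Fragment 2: offset=0 len=2
Gaps: 2-9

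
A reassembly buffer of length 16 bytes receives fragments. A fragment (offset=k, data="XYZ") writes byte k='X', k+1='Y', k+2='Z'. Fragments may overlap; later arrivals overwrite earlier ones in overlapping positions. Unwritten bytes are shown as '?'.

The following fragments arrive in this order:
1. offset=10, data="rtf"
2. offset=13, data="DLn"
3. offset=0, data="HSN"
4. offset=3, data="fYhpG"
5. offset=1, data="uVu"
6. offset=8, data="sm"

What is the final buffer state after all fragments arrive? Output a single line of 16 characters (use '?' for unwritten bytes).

Fragment 1: offset=10 data="rtf" -> buffer=??????????rtf???
Fragment 2: offset=13 data="DLn" -> buffer=??????????rtfDLn
Fragment 3: offset=0 data="HSN" -> buffer=HSN???????rtfDLn
Fragment 4: offset=3 data="fYhpG" -> buffer=HSNfYhpG??rtfDLn
Fragment 5: offset=1 data="uVu" -> buffer=HuVuYhpG??rtfDLn
Fragment 6: offset=8 data="sm" -> buffer=HuVuYhpGsmrtfDLn

Answer: HuVuYhpGsmrtfDLn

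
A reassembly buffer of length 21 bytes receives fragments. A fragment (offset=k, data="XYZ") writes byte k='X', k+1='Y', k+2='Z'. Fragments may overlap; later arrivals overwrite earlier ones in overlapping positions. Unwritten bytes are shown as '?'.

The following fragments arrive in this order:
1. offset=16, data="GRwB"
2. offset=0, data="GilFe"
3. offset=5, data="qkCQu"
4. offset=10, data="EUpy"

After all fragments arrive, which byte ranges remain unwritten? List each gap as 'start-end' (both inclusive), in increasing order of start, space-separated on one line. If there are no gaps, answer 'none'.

Answer: 14-15 20-20

Derivation:
Fragment 1: offset=16 len=4
Fragment 2: offset=0 len=5
Fragment 3: offset=5 len=5
Fragment 4: offset=10 len=4
Gaps: 14-15 20-20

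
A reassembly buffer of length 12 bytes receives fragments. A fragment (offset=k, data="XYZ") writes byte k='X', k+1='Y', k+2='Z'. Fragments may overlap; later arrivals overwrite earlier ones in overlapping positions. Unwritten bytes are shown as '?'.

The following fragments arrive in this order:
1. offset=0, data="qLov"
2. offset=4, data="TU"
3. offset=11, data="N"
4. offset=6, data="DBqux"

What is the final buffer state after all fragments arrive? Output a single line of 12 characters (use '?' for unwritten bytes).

Fragment 1: offset=0 data="qLov" -> buffer=qLov????????
Fragment 2: offset=4 data="TU" -> buffer=qLovTU??????
Fragment 3: offset=11 data="N" -> buffer=qLovTU?????N
Fragment 4: offset=6 data="DBqux" -> buffer=qLovTUDBquxN

Answer: qLovTUDBquxN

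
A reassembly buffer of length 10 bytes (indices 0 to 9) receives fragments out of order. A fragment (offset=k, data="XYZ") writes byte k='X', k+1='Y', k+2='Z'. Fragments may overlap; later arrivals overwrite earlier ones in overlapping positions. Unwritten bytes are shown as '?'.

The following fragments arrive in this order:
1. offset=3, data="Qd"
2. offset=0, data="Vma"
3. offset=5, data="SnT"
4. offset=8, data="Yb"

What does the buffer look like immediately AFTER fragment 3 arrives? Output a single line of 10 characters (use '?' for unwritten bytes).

Answer: VmaQdSnT??

Derivation:
Fragment 1: offset=3 data="Qd" -> buffer=???Qd?????
Fragment 2: offset=0 data="Vma" -> buffer=VmaQd?????
Fragment 3: offset=5 data="SnT" -> buffer=VmaQdSnT??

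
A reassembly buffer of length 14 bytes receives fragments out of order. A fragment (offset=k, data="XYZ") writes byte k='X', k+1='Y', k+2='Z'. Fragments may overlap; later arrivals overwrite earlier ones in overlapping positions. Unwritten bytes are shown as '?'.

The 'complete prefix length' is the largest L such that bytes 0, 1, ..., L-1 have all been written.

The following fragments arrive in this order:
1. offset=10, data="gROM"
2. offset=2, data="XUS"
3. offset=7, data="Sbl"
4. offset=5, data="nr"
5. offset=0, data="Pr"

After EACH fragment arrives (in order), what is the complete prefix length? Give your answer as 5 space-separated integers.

Fragment 1: offset=10 data="gROM" -> buffer=??????????gROM -> prefix_len=0
Fragment 2: offset=2 data="XUS" -> buffer=??XUS?????gROM -> prefix_len=0
Fragment 3: offset=7 data="Sbl" -> buffer=??XUS??SblgROM -> prefix_len=0
Fragment 4: offset=5 data="nr" -> buffer=??XUSnrSblgROM -> prefix_len=0
Fragment 5: offset=0 data="Pr" -> buffer=PrXUSnrSblgROM -> prefix_len=14

Answer: 0 0 0 0 14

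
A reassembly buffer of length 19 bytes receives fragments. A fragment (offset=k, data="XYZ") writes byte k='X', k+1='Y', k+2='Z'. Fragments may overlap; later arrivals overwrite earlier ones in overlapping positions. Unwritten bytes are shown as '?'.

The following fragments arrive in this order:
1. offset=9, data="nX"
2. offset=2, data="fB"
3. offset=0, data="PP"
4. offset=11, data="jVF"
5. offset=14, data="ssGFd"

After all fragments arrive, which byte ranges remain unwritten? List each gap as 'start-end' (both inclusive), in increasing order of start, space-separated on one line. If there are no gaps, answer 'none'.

Fragment 1: offset=9 len=2
Fragment 2: offset=2 len=2
Fragment 3: offset=0 len=2
Fragment 4: offset=11 len=3
Fragment 5: offset=14 len=5
Gaps: 4-8

Answer: 4-8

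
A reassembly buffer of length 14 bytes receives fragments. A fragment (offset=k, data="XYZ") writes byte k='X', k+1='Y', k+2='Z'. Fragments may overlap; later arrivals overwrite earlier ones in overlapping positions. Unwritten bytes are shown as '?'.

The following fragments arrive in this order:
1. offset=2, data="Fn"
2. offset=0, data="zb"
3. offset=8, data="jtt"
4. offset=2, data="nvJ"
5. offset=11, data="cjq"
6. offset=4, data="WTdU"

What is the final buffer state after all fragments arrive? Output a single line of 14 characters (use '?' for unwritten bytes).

Fragment 1: offset=2 data="Fn" -> buffer=??Fn??????????
Fragment 2: offset=0 data="zb" -> buffer=zbFn??????????
Fragment 3: offset=8 data="jtt" -> buffer=zbFn????jtt???
Fragment 4: offset=2 data="nvJ" -> buffer=zbnvJ???jtt???
Fragment 5: offset=11 data="cjq" -> buffer=zbnvJ???jttcjq
Fragment 6: offset=4 data="WTdU" -> buffer=zbnvWTdUjttcjq

Answer: zbnvWTdUjttcjq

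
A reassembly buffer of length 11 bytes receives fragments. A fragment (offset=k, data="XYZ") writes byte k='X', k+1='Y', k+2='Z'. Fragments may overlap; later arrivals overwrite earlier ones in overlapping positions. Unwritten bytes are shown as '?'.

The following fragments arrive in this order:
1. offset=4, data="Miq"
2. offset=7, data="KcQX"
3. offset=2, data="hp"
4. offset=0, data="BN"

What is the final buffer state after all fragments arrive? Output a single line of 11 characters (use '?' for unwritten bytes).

Fragment 1: offset=4 data="Miq" -> buffer=????Miq????
Fragment 2: offset=7 data="KcQX" -> buffer=????MiqKcQX
Fragment 3: offset=2 data="hp" -> buffer=??hpMiqKcQX
Fragment 4: offset=0 data="BN" -> buffer=BNhpMiqKcQX

Answer: BNhpMiqKcQX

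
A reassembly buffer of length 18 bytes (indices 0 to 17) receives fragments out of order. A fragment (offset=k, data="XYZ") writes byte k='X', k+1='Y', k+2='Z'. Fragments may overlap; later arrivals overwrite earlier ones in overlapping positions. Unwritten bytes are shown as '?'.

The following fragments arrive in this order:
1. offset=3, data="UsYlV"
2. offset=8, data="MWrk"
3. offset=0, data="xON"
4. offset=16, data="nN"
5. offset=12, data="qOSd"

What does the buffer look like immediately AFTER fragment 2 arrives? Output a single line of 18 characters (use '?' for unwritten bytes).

Fragment 1: offset=3 data="UsYlV" -> buffer=???UsYlV??????????
Fragment 2: offset=8 data="MWrk" -> buffer=???UsYlVMWrk??????

Answer: ???UsYlVMWrk??????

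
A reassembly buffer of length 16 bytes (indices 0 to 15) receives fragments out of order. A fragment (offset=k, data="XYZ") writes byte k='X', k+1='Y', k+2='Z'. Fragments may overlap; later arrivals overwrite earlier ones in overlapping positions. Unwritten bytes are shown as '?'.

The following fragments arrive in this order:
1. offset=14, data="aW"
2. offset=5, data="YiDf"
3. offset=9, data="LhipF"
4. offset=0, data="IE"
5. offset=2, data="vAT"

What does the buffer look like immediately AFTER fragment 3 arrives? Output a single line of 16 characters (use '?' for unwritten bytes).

Fragment 1: offset=14 data="aW" -> buffer=??????????????aW
Fragment 2: offset=5 data="YiDf" -> buffer=?????YiDf?????aW
Fragment 3: offset=9 data="LhipF" -> buffer=?????YiDfLhipFaW

Answer: ?????YiDfLhipFaW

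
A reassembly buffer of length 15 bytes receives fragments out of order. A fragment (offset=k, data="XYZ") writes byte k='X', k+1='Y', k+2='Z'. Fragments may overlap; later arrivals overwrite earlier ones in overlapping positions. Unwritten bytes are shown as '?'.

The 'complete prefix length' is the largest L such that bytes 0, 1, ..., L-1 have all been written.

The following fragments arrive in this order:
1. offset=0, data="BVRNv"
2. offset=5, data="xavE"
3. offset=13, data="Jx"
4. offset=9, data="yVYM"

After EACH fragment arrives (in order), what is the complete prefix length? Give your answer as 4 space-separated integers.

Answer: 5 9 9 15

Derivation:
Fragment 1: offset=0 data="BVRNv" -> buffer=BVRNv?????????? -> prefix_len=5
Fragment 2: offset=5 data="xavE" -> buffer=BVRNvxavE?????? -> prefix_len=9
Fragment 3: offset=13 data="Jx" -> buffer=BVRNvxavE????Jx -> prefix_len=9
Fragment 4: offset=9 data="yVYM" -> buffer=BVRNvxavEyVYMJx -> prefix_len=15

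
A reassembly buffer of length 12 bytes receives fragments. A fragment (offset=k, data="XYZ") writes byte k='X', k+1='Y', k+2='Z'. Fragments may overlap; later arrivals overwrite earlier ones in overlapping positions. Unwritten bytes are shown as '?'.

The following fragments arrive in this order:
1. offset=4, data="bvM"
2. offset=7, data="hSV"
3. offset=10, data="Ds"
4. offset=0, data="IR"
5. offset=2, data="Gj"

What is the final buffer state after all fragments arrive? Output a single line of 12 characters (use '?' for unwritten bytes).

Fragment 1: offset=4 data="bvM" -> buffer=????bvM?????
Fragment 2: offset=7 data="hSV" -> buffer=????bvMhSV??
Fragment 3: offset=10 data="Ds" -> buffer=????bvMhSVDs
Fragment 4: offset=0 data="IR" -> buffer=IR??bvMhSVDs
Fragment 5: offset=2 data="Gj" -> buffer=IRGjbvMhSVDs

Answer: IRGjbvMhSVDs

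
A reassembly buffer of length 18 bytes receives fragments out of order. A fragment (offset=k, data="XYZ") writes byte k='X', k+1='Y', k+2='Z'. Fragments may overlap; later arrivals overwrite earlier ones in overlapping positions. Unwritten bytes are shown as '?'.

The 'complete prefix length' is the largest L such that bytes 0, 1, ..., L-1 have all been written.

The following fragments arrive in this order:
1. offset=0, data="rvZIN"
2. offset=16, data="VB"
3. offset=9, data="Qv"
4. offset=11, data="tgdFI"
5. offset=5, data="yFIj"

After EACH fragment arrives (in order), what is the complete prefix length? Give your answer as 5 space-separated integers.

Answer: 5 5 5 5 18

Derivation:
Fragment 1: offset=0 data="rvZIN" -> buffer=rvZIN????????????? -> prefix_len=5
Fragment 2: offset=16 data="VB" -> buffer=rvZIN???????????VB -> prefix_len=5
Fragment 3: offset=9 data="Qv" -> buffer=rvZIN????Qv?????VB -> prefix_len=5
Fragment 4: offset=11 data="tgdFI" -> buffer=rvZIN????QvtgdFIVB -> prefix_len=5
Fragment 5: offset=5 data="yFIj" -> buffer=rvZINyFIjQvtgdFIVB -> prefix_len=18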